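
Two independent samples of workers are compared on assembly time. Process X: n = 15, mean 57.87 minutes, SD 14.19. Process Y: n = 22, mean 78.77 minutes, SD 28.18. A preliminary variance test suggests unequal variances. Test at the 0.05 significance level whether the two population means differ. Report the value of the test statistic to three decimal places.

Let group 1 = process X, group 2 = process Y. H0: μ_1 = μ_2; H1: μ_1 ≠ μ_2 (Welch's two-sample t-test, two-sided).
t = (x̄_1 − x̄_2)/√(s_1²/n_1 + s_2²/n_2) = (57.87 − 78.77)/√(14.19²/15 + 28.18²/22) = -2.970
Welch–Satterthwaite df ≈ 32.73
Two-sided p-value ≈ 0.0055
Since p ≈ 0.0055 < α = 0.05, reject H0; the evidence is statistically significant.

-2.970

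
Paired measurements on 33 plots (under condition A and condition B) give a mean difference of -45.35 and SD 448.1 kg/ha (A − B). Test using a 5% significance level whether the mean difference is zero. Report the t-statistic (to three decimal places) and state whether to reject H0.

H0: μ_d = 0; H1: μ_d ≠ 0 (paired t-test on the differences, two-sided).
t = d̄/(s_d/√n) = -45.35/(448.1/√33) = -0.581
df = n − 1 = 32
Two-sided p-value ≈ 0.5651
Since p ≈ 0.5651 > α = 0.05, fail to reject H0; the evidence is not statistically significant.

t = -0.581; fail to reject H0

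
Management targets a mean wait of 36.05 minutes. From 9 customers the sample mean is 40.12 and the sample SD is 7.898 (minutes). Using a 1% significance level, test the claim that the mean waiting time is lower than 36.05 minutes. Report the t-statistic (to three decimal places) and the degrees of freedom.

t = 1.546, df = 8

H0: μ = 36.05; H1: μ < 36.05 (one-sample t-test, left-tailed).
t = (x̄ − μ₀)/(s/√n) = (40.12 − 36.05)/(7.898/√9) = 1.546
df = n − 1 = 8
p-value = P(T ≤ 1.546) ≈ 0.920
Since p ≈ 0.920 > α = 0.01, fail to reject H0; the data do not provide sufficient evidence against H0.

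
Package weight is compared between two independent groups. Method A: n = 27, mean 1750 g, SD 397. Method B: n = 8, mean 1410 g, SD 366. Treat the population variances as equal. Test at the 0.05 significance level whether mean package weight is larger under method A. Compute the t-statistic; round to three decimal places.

Let group 1 = method A, group 2 = method B. H0: μ_1 = μ_2; H1: μ_1 > μ_2 (two-sample pooled-variance t-test, right-tailed).
s_p² = [(27−1)·397² + (8−1)·366²]/(27+8−2) = 152592
t = (1750 − 1410)/√[152592·(1/27 + 1/8)] = 2.162
df = n₁ + n₂ − 2 = 33
p-value = P(T ≥ 2.162) ≈ 0.0190
Since p ≈ 0.0190 < α = 0.05, reject H0; the evidence is statistically significant.

2.162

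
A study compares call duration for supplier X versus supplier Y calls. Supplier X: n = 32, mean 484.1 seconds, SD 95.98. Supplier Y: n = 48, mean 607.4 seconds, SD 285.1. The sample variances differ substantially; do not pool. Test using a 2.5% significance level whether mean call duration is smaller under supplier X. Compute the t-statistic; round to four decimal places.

-2.7701

Let group 1 = supplier X, group 2 = supplier Y. H0: μ_1 = μ_2; H1: μ_1 < μ_2 (Welch's two-sample t-test, left-tailed).
t = (x̄_1 − x̄_2)/√(s_1²/n_1 + s_2²/n_2) = (484.1 − 607.4)/√(95.98²/32 + 285.1²/48) = -2.7701
Welch–Satterthwaite df ≈ 61.64
p-value = P(T ≤ -2.7701) ≈ 0.004
Since p ≈ 0.004 < α = 0.025, reject H0; the evidence is statistically significant.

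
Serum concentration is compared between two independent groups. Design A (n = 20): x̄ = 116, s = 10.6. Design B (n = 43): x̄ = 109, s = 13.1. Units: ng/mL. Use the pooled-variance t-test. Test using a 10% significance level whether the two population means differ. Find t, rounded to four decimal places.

2.0898

Let group 1 = design A, group 2 = design B. H0: μ_1 = μ_2; H1: μ_1 ≠ μ_2 (two-sample pooled-variance t-test, two-sided).
s_p² = [(20−1)·10.6² + (43−1)·13.1²]/(20+43−2) = 153.155
t = (116 − 109)/√[153.155·(1/20 + 1/43)] = 2.0898
df = n₁ + n₂ − 2 = 61
Two-sided p-value ≈ 0.0408
Since p ≈ 0.0408 < α = 0.1, reject H0; the data support H1.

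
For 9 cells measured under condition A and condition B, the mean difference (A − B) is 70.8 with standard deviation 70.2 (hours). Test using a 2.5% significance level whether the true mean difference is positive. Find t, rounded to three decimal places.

H0: μ_d = 0; H1: μ_d > 0 (paired t-test on the differences, right-tailed).
t = d̄/(s_d/√n) = 70.8/(70.2/√9) = 3.026
df = n − 1 = 8
p-value = P(T ≥ 3.026) ≈ 0.0082
Since p ≈ 0.0082 < α = 0.025, reject H0; the data support H1.

3.026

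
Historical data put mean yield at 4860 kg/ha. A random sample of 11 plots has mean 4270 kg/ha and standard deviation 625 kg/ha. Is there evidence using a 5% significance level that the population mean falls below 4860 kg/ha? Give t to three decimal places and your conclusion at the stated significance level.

H0: μ = 4860; H1: μ < 4860 (one-sample t-test, left-tailed).
t = (x̄ − μ₀)/(s/√n) = (4270 − 4860)/(625/√11) = -3.131
df = n − 1 = 10
p-value = P(T ≤ -3.131) ≈ 0.0053
Since p ≈ 0.0053 < α = 0.05, reject H0; the evidence is statistically significant.

t = -3.131; reject H0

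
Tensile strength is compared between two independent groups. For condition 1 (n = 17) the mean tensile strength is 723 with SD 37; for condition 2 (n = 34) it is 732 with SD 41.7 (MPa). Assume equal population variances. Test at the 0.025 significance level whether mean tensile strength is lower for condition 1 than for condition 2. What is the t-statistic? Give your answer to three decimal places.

Let group 1 = condition 1, group 2 = condition 2. H0: μ_1 = μ_2; H1: μ_1 < μ_2 (two-sample pooled-variance t-test, left-tailed).
s_p² = [(17−1)·37² + (34−1)·41.7²]/(17+34−2) = 1618.11
t = (723 − 732)/√[1618.11·(1/17 + 1/34)] = -0.753
df = n₁ + n₂ − 2 = 49
p-value = P(T ≤ -0.753) ≈ 0.2275
Since p ≈ 0.2275 > α = 0.025, fail to reject H0; the data do not provide sufficient evidence against H0.

-0.753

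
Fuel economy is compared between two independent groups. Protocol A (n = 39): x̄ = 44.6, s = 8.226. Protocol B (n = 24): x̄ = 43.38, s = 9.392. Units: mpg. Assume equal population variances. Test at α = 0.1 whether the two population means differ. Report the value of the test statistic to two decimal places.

Let group 1 = protocol A, group 2 = protocol B. H0: μ_1 = μ_2; H1: μ_1 ≠ μ_2 (two-sample pooled-variance t-test, two-sided).
s_p² = [(39−1)·8.226² + (24−1)·9.392²]/(39+24−2) = 75.4126
t = (44.6 − 43.38)/√[75.4126·(1/39 + 1/24)] = 0.54
df = n₁ + n₂ − 2 = 61
Two-sided p-value ≈ 0.5901
Since p ≈ 0.5901 > α = 0.1, fail to reject H0; the evidence is not statistically significant.

0.54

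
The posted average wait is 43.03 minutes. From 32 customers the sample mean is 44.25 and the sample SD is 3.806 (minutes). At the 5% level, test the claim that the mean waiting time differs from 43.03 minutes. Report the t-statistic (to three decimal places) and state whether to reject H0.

H0: μ = 43.03; H1: μ ≠ 43.03 (one-sample t-test, two-sided).
t = (x̄ − μ₀)/(s/√n) = (44.25 − 43.03)/(3.806/√32) = 1.813
df = n − 1 = 31
Two-sided p-value ≈ 0.0795
Since p ≈ 0.0795 > α = 0.05, fail to reject H0; the data do not provide sufficient evidence against H0.

t = 1.813; fail to reject H0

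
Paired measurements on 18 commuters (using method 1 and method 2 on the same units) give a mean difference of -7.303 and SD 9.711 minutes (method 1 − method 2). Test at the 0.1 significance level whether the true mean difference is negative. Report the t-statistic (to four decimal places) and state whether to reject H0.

t = -3.1906; reject H0

H0: μ_d = 0; H1: μ_d < 0 (paired t-test on the differences, left-tailed).
t = d̄/(s_d/√n) = -7.303/(9.711/√18) = -3.1906
df = n − 1 = 17
p-value = P(T ≤ -3.1906) ≈ 0.0027
Since p ≈ 0.0027 < α = 0.1, reject H0; the evidence is statistically significant.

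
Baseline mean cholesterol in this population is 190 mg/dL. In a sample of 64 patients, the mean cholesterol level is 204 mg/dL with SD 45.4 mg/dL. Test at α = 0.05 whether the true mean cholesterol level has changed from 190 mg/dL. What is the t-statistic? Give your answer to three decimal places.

H0: μ = 190; H1: μ ≠ 190 (one-sample t-test, two-sided).
t = (x̄ − μ₀)/(s/√n) = (204 − 190)/(45.4/√64) = 2.467
df = n − 1 = 63
Two-sided p-value ≈ 0.016
Since p ≈ 0.016 < α = 0.05, reject H0; the data support H1.

2.467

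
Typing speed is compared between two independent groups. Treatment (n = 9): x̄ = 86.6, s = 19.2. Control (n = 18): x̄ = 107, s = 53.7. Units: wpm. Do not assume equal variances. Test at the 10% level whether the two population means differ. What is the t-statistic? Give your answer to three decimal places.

Let group 1 = treatment, group 2 = control. H0: μ_1 = μ_2; H1: μ_1 ≠ μ_2 (Welch's two-sample t-test, two-sided).
t = (x̄_1 − x̄_2)/√(s_1²/n_1 + s_2²/n_2) = (86.6 − 107)/√(19.2²/9 + 53.7²/18) = -1.438
Welch–Satterthwaite df ≈ 23.53
Two-sided p-value ≈ 0.1635
Since p ≈ 0.1635 > α = 0.1, fail to reject H0; the evidence is not statistically significant.

-1.438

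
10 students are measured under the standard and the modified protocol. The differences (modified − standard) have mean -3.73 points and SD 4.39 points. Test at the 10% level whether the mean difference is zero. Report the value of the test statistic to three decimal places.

H0: μ_d = 0; H1: μ_d ≠ 0 (paired t-test on the differences, two-sided).
t = d̄/(s_d/√n) = -3.73/(4.39/√10) = -2.687
df = n − 1 = 9
Two-sided p-value ≈ 0.0249
Since p ≈ 0.0249 < α = 0.1, reject H0; the data support H1.

-2.687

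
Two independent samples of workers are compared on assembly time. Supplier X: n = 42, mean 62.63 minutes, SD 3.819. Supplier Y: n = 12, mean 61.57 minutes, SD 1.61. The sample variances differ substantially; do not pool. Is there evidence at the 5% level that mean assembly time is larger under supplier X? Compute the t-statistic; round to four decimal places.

1.4124

Let group 1 = supplier X, group 2 = supplier Y. H0: μ_1 = μ_2; H1: μ_1 > μ_2 (Welch's two-sample t-test, right-tailed).
t = (x̄_1 − x̄_2)/√(s_1²/n_1 + s_2²/n_2) = (62.63 − 61.57)/√(3.819²/42 + 1.61²/12) = 1.4124
Welch–Satterthwaite df ≈ 44.17
p-value = P(T ≥ 1.4124) ≈ 0.082
Since p ≈ 0.082 > α = 0.05, fail to reject H0; the evidence is not statistically significant.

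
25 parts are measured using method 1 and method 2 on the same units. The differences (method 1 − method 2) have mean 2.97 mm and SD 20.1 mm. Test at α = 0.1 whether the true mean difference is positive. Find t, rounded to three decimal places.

H0: μ_d = 0; H1: μ_d > 0 (paired t-test on the differences, right-tailed).
t = d̄/(s_d/√n) = 2.97/(20.1/√25) = 0.739
df = n − 1 = 24
p-value = P(T ≥ 0.739) ≈ 0.2336
Since p ≈ 0.2336 > α = 0.1, fail to reject H0; the evidence is not statistically significant.

0.739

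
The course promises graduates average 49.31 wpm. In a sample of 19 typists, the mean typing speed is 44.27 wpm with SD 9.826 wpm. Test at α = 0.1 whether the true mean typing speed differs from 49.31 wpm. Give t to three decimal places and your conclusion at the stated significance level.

H0: μ = 49.31; H1: μ ≠ 49.31 (one-sample t-test, two-sided).
t = (x̄ − μ₀)/(s/√n) = (44.27 − 49.31)/(9.826/√19) = -2.236
df = n − 1 = 18
Two-sided p-value ≈ 0.038
Since p ≈ 0.038 < α = 0.1, reject H0; the evidence is statistically significant.

t = -2.236; reject H0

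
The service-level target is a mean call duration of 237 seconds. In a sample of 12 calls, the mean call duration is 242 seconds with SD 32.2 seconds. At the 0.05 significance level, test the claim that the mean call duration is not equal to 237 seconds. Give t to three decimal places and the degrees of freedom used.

H0: μ = 237; H1: μ ≠ 237 (one-sample t-test, two-sided).
t = (x̄ − μ₀)/(s/√n) = (242 − 237)/(32.2/√12) = 0.538
df = n − 1 = 11
Two-sided p-value ≈ 0.601
Since p ≈ 0.601 > α = 0.05, fail to reject H0; the evidence is not statistically significant.

t = 0.538, df = 11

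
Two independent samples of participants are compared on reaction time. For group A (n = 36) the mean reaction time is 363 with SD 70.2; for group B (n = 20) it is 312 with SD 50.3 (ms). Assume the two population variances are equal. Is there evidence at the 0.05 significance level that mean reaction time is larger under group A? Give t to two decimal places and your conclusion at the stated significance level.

Let group 1 = group A, group 2 = group B. H0: μ_1 = μ_2; H1: μ_1 > μ_2 (two-sample pooled-variance t-test, right-tailed).
s_p² = [(36−1)·70.2² + (20−1)·50.3²]/(36+20−2) = 4084.32
t = (363 − 312)/√[4084.32·(1/36 + 1/20)] = 2.86
df = n₁ + n₂ − 2 = 54
p-value = P(T ≥ 2.86) ≈ 0.0030
Since p ≈ 0.0030 < α = 0.05, reject H0; the data support H1.

t = 2.86; reject H0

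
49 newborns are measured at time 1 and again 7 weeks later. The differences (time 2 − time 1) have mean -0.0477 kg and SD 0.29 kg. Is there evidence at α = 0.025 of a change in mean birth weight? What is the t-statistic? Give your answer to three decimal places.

H0: μ_d = 0; H1: μ_d ≠ 0 (paired t-test on the differences, two-sided).
t = d̄/(s_d/√n) = -0.0477/(0.29/√49) = -1.151
df = n − 1 = 48
Two-sided p-value ≈ 0.2553
Since p ≈ 0.2553 > α = 0.025, fail to reject H0; the evidence is not statistically significant.

-1.151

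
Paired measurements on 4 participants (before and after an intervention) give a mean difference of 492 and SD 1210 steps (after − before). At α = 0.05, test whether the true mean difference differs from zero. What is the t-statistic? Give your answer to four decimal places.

H0: μ_d = 0; H1: μ_d ≠ 0 (paired t-test on the differences, two-sided).
t = d̄/(s_d/√n) = 492/(1210/√4) = 0.8132
df = n − 1 = 3
Two-sided p-value ≈ 0.4756
Since p ≈ 0.4756 > α = 0.05, fail to reject H0; the evidence is not statistically significant.

0.8132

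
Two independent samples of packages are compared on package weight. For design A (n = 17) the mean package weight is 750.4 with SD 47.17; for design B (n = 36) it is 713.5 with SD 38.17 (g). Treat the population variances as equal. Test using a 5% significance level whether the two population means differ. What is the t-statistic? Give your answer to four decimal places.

Let group 1 = design A, group 2 = design B. H0: μ_1 = μ_2; H1: μ_1 ≠ μ_2 (two-sample pooled-variance t-test, two-sided).
s_p² = [(17−1)·47.17² + (36−1)·38.17²]/(17+36−2) = 1697.91
t = (750.4 − 713.5)/√[1697.91·(1/17 + 1/36)] = 3.0430
df = n₁ + n₂ − 2 = 51
Two-sided p-value ≈ 0.0037
Since p ≈ 0.0037 < α = 0.05, reject H0; the evidence is statistically significant.

3.0430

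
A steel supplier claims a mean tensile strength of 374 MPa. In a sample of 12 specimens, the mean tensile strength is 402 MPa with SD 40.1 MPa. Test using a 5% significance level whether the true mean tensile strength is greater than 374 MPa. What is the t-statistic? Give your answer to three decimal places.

2.419

H0: μ = 374; H1: μ > 374 (one-sample t-test, right-tailed).
t = (x̄ − μ₀)/(s/√n) = (402 − 374)/(40.1/√12) = 2.419
df = n − 1 = 11
p-value = P(T ≥ 2.419) ≈ 0.017
Since p ≈ 0.017 < α = 0.05, reject H0; the data support H1.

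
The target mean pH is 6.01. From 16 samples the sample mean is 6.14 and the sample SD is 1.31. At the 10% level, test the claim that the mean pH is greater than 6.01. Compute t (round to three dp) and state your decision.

t = 0.397; fail to reject H0

H0: μ = 6.01; H1: μ > 6.01 (one-sample t-test, right-tailed).
t = (x̄ − μ₀)/(s/√n) = (6.14 − 6.01)/(1.31/√16) = 0.397
df = n − 1 = 15
p-value = P(T ≥ 0.397) ≈ 0.348
Since p ≈ 0.348 > α = 0.1, fail to reject H0; the data do not provide sufficient evidence against H0.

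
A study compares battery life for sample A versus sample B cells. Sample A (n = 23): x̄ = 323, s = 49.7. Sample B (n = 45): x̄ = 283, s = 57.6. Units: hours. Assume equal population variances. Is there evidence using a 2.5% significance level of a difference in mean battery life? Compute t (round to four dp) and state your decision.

t = 2.8326; reject H0

Let group 1 = sample A, group 2 = sample B. H0: μ_1 = μ_2; H1: μ_1 ≠ μ_2 (two-sample pooled-variance t-test, two-sided).
s_p² = [(23−1)·49.7² + (45−1)·57.6²]/(23+45−2) = 3035.2
t = (323 − 283)/√[3035.2·(1/23 + 1/45)] = 2.8326
df = n₁ + n₂ − 2 = 66
Two-sided p-value ≈ 0.006
Since p ≈ 0.006 < α = 0.025, reject H0; the data support H1.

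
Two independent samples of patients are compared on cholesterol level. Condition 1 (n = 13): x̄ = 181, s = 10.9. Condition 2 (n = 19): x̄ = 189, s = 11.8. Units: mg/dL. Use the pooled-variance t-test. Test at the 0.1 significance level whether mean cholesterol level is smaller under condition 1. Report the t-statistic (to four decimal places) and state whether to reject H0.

t = -1.9414; reject H0

Let group 1 = condition 1, group 2 = condition 2. H0: μ_1 = μ_2; H1: μ_1 < μ_2 (two-sample pooled-variance t-test, left-tailed).
s_p² = [(13−1)·10.9² + (19−1)·11.8²]/(13+19−2) = 131.068
t = (181 − 189)/√[131.068·(1/13 + 1/19)] = -1.9414
df = n₁ + n₂ − 2 = 30
p-value = P(T ≤ -1.9414) ≈ 0.0308
Since p ≈ 0.0308 < α = 0.1, reject H0; the data support H1.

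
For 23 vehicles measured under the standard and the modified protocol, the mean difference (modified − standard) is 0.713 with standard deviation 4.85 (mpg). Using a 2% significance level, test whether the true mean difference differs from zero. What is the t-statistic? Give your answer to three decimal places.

0.705

H0: μ_d = 0; H1: μ_d ≠ 0 (paired t-test on the differences, two-sided).
t = d̄/(s_d/√n) = 0.713/(4.85/√23) = 0.705
df = n − 1 = 22
Two-sided p-value ≈ 0.488
Since p ≈ 0.488 > α = 0.02, fail to reject H0; the data do not provide sufficient evidence against H0.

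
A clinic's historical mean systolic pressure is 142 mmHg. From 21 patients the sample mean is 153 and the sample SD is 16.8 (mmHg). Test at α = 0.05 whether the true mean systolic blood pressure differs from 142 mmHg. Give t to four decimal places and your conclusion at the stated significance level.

t = 3.0005; reject H0

H0: μ = 142; H1: μ ≠ 142 (one-sample t-test, two-sided).
t = (x̄ − μ₀)/(s/√n) = (153 − 142)/(16.8/√21) = 3.0005
df = n − 1 = 20
Two-sided p-value ≈ 0.0071
Since p ≈ 0.0071 < α = 0.05, reject H0; the data support H1.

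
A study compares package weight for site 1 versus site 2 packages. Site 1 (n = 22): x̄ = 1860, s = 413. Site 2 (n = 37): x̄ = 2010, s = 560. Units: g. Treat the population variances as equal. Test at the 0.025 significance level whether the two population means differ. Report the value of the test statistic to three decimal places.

Let group 1 = site 1, group 2 = site 2. H0: μ_1 = μ_2; H1: μ_1 ≠ μ_2 (two-sample pooled-variance t-test, two-sided).
s_p² = [(22−1)·413² + (37−1)·560²]/(22+37−2) = 260904
t = (1860 − 2010)/√[260904·(1/22 + 1/37)] = -1.091
df = n₁ + n₂ − 2 = 57
Two-sided p-value ≈ 0.280
Since p ≈ 0.280 > α = 0.025, fail to reject H0; the data do not provide sufficient evidence against H0.

-1.091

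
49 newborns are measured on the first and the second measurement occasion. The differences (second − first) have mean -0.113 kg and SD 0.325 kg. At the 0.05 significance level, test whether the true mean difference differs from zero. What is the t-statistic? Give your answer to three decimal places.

-2.434

H0: μ_d = 0; H1: μ_d ≠ 0 (paired t-test on the differences, two-sided).
t = d̄/(s_d/√n) = -0.113/(0.325/√49) = -2.434
df = n − 1 = 48
Two-sided p-value ≈ 0.0187
Since p ≈ 0.0187 < α = 0.05, reject H0; the evidence is statistically significant.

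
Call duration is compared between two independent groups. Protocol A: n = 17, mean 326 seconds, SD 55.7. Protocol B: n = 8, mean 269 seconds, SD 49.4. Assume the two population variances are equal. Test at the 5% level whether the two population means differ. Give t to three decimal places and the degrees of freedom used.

Let group 1 = protocol A, group 2 = protocol B. H0: μ_1 = μ_2; H1: μ_1 ≠ μ_2 (two-sample pooled-variance t-test, two-sided).
s_p² = [(17−1)·55.7² + (8−1)·49.4²]/(17+8−2) = 2900.97
t = (326 − 269)/√[2900.97·(1/17 + 1/8)] = 2.468
df = n₁ + n₂ − 2 = 23
Two-sided p-value ≈ 0.021
Since p ≈ 0.021 < α = 0.05, reject H0; the evidence is statistically significant.

t = 2.468, df = 23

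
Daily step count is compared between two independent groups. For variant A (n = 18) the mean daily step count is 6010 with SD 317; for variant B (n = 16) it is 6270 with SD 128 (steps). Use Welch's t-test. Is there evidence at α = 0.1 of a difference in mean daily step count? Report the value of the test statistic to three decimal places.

-3.199

Let group 1 = variant A, group 2 = variant B. H0: μ_1 = μ_2; H1: μ_1 ≠ μ_2 (Welch's two-sample t-test, two-sided).
t = (x̄_1 − x̄_2)/√(s_1²/n_1 + s_2²/n_2) = (6010 − 6270)/√(317²/18 + 128²/16) = -3.199
Welch–Satterthwaite df ≈ 22.93
Two-sided p-value ≈ 0.0040
Since p ≈ 0.0040 < α = 0.1, reject H0; the evidence is statistically significant.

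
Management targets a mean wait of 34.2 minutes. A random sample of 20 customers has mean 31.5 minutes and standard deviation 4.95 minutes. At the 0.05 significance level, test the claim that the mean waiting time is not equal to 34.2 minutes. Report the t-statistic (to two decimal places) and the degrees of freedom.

H0: μ = 34.2; H1: μ ≠ 34.2 (one-sample t-test, two-sided).
t = (x̄ − μ₀)/(s/√n) = (31.5 − 34.2)/(4.95/√20) = -2.44
df = n − 1 = 19
Two-sided p-value ≈ 0.0247
Since p ≈ 0.0247 < α = 0.05, reject H0; the evidence is statistically significant.

t = -2.44, df = 19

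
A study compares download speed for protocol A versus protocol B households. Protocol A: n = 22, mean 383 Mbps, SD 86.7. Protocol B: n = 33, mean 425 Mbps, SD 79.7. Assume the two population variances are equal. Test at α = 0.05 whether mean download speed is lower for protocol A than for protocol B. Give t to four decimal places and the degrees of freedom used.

t = -1.8486, df = 53

Let group 1 = protocol A, group 2 = protocol B. H0: μ_1 = μ_2; H1: μ_1 < μ_2 (two-sample pooled-variance t-test, left-tailed).
s_p² = [(22−1)·86.7² + (33−1)·79.7²]/(22+33−2) = 6813.61
t = (383 − 425)/√[6813.61·(1/22 + 1/33)] = -1.8486
df = n₁ + n₂ − 2 = 53
p-value = P(T ≤ -1.8486) ≈ 0.0350
Since p ≈ 0.0350 < α = 0.05, reject H0; the evidence is statistically significant.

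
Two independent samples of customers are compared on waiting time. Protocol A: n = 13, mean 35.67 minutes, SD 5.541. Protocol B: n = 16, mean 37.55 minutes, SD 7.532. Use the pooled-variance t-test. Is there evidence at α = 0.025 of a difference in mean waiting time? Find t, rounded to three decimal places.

Let group 1 = protocol A, group 2 = protocol B. H0: μ_1 = μ_2; H1: μ_1 ≠ μ_2 (two-sample pooled-variance t-test, two-sided).
s_p² = [(13−1)·5.541² + (16−1)·7.532²]/(13+16−2) = 45.1629
t = (35.67 − 37.55)/√[45.1629·(1/13 + 1/16)] = -0.749
df = n₁ + n₂ − 2 = 27
Two-sided p-value ≈ 0.4602
Since p ≈ 0.4602 > α = 0.025, fail to reject H0; the evidence is not statistically significant.

-0.749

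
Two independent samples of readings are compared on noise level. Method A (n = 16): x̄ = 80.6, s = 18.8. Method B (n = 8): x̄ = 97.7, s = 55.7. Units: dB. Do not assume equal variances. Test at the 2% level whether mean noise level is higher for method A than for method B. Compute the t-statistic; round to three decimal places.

-0.845

Let group 1 = method A, group 2 = method B. H0: μ_1 = μ_2; H1: μ_1 > μ_2 (Welch's two-sample t-test, right-tailed).
t = (x̄_1 − x̄_2)/√(s_1²/n_1 + s_2²/n_2) = (80.6 − 97.7)/√(18.8²/16 + 55.7²/8) = -0.845
Welch–Satterthwaite df ≈ 7.81
p-value = P(T ≥ -0.845) ≈ 0.7883
Since p ≈ 0.7883 > α = 0.02, fail to reject H0; the evidence is not statistically significant.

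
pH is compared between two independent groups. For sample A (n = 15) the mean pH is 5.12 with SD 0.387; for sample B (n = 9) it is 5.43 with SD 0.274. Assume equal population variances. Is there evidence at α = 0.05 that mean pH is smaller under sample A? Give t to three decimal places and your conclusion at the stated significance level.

Let group 1 = sample A, group 2 = sample B. H0: μ_1 = μ_2; H1: μ_1 < μ_2 (two-sample pooled-variance t-test, left-tailed).
s_p² = [(15−1)·0.387² + (9−1)·0.274²]/(15+9−2) = 0.122608
t = (5.12 − 5.43)/√[0.122608·(1/15 + 1/9)] = -2.100
df = n₁ + n₂ − 2 = 22
p-value = P(T ≤ -2.100) ≈ 0.0237
Since p ≈ 0.0237 < α = 0.05, reject H0; the data support H1.

t = -2.100; reject H0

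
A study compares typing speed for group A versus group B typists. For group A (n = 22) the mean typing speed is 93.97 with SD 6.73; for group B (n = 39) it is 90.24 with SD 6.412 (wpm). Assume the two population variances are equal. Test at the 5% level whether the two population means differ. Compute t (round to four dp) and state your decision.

t = 2.1433; reject H0

Let group 1 = group A, group 2 = group B. H0: μ_1 = μ_2; H1: μ_1 ≠ μ_2 (two-sample pooled-variance t-test, two-sided).
s_p² = [(22−1)·6.73² + (39−1)·6.412²]/(22+39−2) = 42.6012
t = (93.97 − 90.24)/√[42.6012·(1/22 + 1/39)] = 2.1433
df = n₁ + n₂ − 2 = 59
Two-sided p-value ≈ 0.036
Since p ≈ 0.036 < α = 0.05, reject H0; the data support H1.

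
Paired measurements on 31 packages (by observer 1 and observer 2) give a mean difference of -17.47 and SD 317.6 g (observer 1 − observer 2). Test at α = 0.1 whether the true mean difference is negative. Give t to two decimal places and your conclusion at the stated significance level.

H0: μ_d = 0; H1: μ_d < 0 (paired t-test on the differences, left-tailed).
t = d̄/(s_d/√n) = -17.47/(317.6/√31) = -0.31
df = n − 1 = 30
p-value = P(T ≤ -0.31) ≈ 0.3808
Since p ≈ 0.3808 > α = 0.1, fail to reject H0; the data do not provide sufficient evidence against H0.

t = -0.31; fail to reject H0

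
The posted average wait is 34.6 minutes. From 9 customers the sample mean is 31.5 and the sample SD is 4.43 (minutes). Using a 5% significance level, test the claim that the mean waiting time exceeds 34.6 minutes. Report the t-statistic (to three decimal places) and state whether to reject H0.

H0: μ = 34.6; H1: μ > 34.6 (one-sample t-test, right-tailed).
t = (x̄ − μ₀)/(s/√n) = (31.5 − 34.6)/(4.43/√9) = -2.099
df = n − 1 = 8
p-value = P(T ≥ -2.099) ≈ 0.9655
Since p ≈ 0.9655 > α = 0.05, fail to reject H0; the evidence is not statistically significant.

t = -2.099; fail to reject H0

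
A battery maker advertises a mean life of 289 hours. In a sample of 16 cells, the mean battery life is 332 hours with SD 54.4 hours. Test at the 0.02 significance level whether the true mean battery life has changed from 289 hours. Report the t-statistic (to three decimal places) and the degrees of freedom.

H0: μ = 289; H1: μ ≠ 289 (one-sample t-test, two-sided).
t = (x̄ − μ₀)/(s/√n) = (332 − 289)/(54.4/√16) = 3.162
df = n − 1 = 15
Two-sided p-value ≈ 0.0064
Since p ≈ 0.0064 < α = 0.02, reject H0; the evidence is statistically significant.

t = 3.162, df = 15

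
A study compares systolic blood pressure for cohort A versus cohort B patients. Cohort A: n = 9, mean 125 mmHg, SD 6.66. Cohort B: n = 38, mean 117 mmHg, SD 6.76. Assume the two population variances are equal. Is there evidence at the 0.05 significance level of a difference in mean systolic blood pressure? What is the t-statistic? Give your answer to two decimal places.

3.20

Let group 1 = cohort A, group 2 = cohort B. H0: μ_1 = μ_2; H1: μ_1 ≠ μ_2 (two-sample pooled-variance t-test, two-sided).
s_p² = [(9−1)·6.66² + (38−1)·6.76²]/(9+38−2) = 45.459
t = (125 − 117)/√[45.459·(1/9 + 1/38)] = 3.20
df = n₁ + n₂ − 2 = 45
Two-sided p-value ≈ 0.0025
Since p ≈ 0.0025 < α = 0.05, reject H0; the data support H1.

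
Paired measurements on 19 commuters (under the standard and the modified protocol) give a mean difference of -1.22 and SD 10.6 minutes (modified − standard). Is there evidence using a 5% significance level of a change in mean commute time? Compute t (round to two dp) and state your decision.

t = -0.50; fail to reject H0

H0: μ_d = 0; H1: μ_d ≠ 0 (paired t-test on the differences, two-sided).
t = d̄/(s_d/√n) = -1.22/(10.6/√19) = -0.50
df = n − 1 = 18
Two-sided p-value ≈ 0.622
Since p ≈ 0.622 > α = 0.05, fail to reject H0; the data do not provide sufficient evidence against H0.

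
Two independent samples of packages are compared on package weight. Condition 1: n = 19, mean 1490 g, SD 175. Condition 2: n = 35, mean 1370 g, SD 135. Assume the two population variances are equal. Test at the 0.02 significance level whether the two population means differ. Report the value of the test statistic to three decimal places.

Let group 1 = condition 1, group 2 = condition 2. H0: μ_1 = μ_2; H1: μ_1 ≠ μ_2 (two-sample pooled-variance t-test, two-sided).
s_p² = [(19−1)·175² + (35−1)·135²]/(19+35−2) = 22517.3
t = (1490 − 1370)/√[22517.3·(1/19 + 1/35)] = 2.806
df = n₁ + n₂ − 2 = 52
Two-sided p-value ≈ 0.007
Since p ≈ 0.007 < α = 0.02, reject H0; the evidence is statistically significant.

2.806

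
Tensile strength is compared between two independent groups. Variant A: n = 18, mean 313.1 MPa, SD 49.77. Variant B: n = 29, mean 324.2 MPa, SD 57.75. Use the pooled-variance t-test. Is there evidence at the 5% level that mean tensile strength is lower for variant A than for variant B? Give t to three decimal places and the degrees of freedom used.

Let group 1 = variant A, group 2 = variant B. H0: μ_1 = μ_2; H1: μ_1 < μ_2 (two-sample pooled-variance t-test, left-tailed).
s_p² = [(18−1)·49.77² + (29−1)·57.75²]/(18+29−2) = 3010.93
t = (313.1 − 324.2)/√[3010.93·(1/18 + 1/29)] = -0.674
df = n₁ + n₂ − 2 = 45
p-value = P(T ≤ -0.674) ≈ 0.252
Since p ≈ 0.252 > α = 0.05, fail to reject H0; the evidence is not statistically significant.

t = -0.674, df = 45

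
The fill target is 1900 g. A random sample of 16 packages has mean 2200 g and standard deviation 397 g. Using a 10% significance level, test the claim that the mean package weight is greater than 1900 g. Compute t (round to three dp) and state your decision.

H0: μ = 1900; H1: μ > 1900 (one-sample t-test, right-tailed).
t = (x̄ − μ₀)/(s/√n) = (2200 − 1900)/(397/√16) = 3.023
df = n − 1 = 15
p-value = P(T ≥ 3.023) ≈ 0.004
Since p ≈ 0.004 < α = 0.1, reject H0; the data support H1.

t = 3.023; reject H0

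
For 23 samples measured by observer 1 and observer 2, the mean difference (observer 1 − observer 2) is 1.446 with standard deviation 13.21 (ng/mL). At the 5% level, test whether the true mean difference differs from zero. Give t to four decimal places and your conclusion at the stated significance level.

H0: μ_d = 0; H1: μ_d ≠ 0 (paired t-test on the differences, two-sided).
t = d̄/(s_d/√n) = 1.446/(13.21/√23) = 0.5250
df = n − 1 = 22
Two-sided p-value ≈ 0.6049
Since p ≈ 0.6049 > α = 0.05, fail to reject H0; the data do not provide sufficient evidence against H0.

t = 0.5250; fail to reject H0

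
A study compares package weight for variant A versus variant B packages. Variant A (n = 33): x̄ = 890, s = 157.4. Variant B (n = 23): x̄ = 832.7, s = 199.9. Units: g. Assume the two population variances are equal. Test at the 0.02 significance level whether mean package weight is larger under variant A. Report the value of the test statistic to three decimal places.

Let group 1 = variant A, group 2 = variant B. H0: μ_1 = μ_2; H1: μ_1 > μ_2 (two-sample pooled-variance t-test, right-tailed).
s_p² = [(33−1)·157.4² + (23−1)·199.9²]/(33+23−2) = 30961.3
t = (890 − 832.7)/√[30961.3·(1/33 + 1/23)] = 1.199
df = n₁ + n₂ − 2 = 54
p-value = P(T ≥ 1.199) ≈ 0.1179
Since p ≈ 0.1179 > α = 0.02, fail to reject H0; the evidence is not statistically significant.

1.199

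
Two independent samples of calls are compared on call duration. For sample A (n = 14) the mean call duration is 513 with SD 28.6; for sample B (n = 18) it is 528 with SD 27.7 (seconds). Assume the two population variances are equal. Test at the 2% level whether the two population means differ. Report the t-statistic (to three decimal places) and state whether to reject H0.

t = -1.498; fail to reject H0

Let group 1 = sample A, group 2 = sample B. H0: μ_1 = μ_2; H1: μ_1 ≠ μ_2 (two-sample pooled-variance t-test, two-sided).
s_p² = [(14−1)·28.6² + (18−1)·27.7²]/(14+18−2) = 789.247
t = (513 − 528)/√[789.247·(1/14 + 1/18)] = -1.498
df = n₁ + n₂ − 2 = 30
Two-sided p-value ≈ 0.144
Since p ≈ 0.144 > α = 0.02, fail to reject H0; the evidence is not statistically significant.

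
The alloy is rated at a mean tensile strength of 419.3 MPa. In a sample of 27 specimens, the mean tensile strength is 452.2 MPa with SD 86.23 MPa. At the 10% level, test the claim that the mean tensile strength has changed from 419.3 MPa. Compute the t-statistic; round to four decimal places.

H0: μ = 419.3; H1: μ ≠ 419.3 (one-sample t-test, two-sided).
t = (x̄ − μ₀)/(s/√n) = (452.2 − 419.3)/(86.23/√27) = 1.9825
df = n − 1 = 26
Two-sided p-value ≈ 0.0581
Since p ≈ 0.0581 < α = 0.1, reject H0; the data support H1.

1.9825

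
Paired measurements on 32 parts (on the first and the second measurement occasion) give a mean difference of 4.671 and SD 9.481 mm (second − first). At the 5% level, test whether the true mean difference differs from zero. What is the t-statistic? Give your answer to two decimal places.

H0: μ_d = 0; H1: μ_d ≠ 0 (paired t-test on the differences, two-sided).
t = d̄/(s_d/√n) = 4.671/(9.481/√32) = 2.79
df = n − 1 = 31
Two-sided p-value ≈ 0.0090
Since p ≈ 0.0090 < α = 0.05, reject H0; the data support H1.

2.79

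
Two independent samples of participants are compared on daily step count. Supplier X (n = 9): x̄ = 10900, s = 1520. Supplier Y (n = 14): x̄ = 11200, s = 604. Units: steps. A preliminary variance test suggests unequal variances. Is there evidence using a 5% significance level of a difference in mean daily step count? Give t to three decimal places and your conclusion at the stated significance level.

Let group 1 = supplier X, group 2 = supplier Y. H0: μ_1 = μ_2; H1: μ_1 ≠ μ_2 (Welch's two-sample t-test, two-sided).
t = (x̄_1 − x̄_2)/√(s_1²/n_1 + s_2²/n_2) = (10900 − 11200)/√(1520²/9 + 604²/14) = -0.564
Welch–Satterthwaite df ≈ 9.65
Two-sided p-value ≈ 0.586
Since p ≈ 0.586 > α = 0.05, fail to reject H0; the data do not provide sufficient evidence against H0.

t = -0.564; fail to reject H0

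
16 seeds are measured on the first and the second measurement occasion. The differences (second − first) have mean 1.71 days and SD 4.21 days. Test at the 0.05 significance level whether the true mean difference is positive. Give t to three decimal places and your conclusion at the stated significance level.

H0: μ_d = 0; H1: μ_d > 0 (paired t-test on the differences, right-tailed).
t = d̄/(s_d/√n) = 1.71/(4.21/√16) = 1.625
df = n − 1 = 15
p-value = P(T ≥ 1.625) ≈ 0.0625
Since p ≈ 0.0625 > α = 0.05, fail to reject H0; the evidence is not statistically significant.

t = 1.625; fail to reject H0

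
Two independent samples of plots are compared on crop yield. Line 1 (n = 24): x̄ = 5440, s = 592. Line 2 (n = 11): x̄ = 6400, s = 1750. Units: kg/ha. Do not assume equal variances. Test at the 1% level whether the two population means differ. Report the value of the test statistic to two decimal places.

Let group 1 = line 1, group 2 = line 2. H0: μ_1 = μ_2; H1: μ_1 ≠ μ_2 (Welch's two-sample t-test, two-sided).
t = (x̄_1 − x̄_2)/√(s_1²/n_1 + s_2²/n_2) = (5440 − 6400)/√(592²/24 + 1750²/11) = -1.77
Welch–Satterthwaite df ≈ 11.06
Two-sided p-value ≈ 0.104
Since p ≈ 0.104 > α = 0.01, fail to reject H0; the data do not provide sufficient evidence against H0.

-1.77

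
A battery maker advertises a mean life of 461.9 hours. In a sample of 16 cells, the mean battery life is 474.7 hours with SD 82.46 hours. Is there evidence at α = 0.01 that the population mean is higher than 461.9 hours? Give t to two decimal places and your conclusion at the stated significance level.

t = 0.62; fail to reject H0

H0: μ = 461.9; H1: μ > 461.9 (one-sample t-test, right-tailed).
t = (x̄ − μ₀)/(s/√n) = (474.7 − 461.9)/(82.46/√16) = 0.62
df = n − 1 = 15
p-value = P(T ≥ 0.62) ≈ 0.272
Since p ≈ 0.272 > α = 0.01, fail to reject H0; the evidence is not statistically significant.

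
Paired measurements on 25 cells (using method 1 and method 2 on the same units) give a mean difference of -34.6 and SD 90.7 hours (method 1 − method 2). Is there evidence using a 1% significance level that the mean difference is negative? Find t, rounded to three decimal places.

-1.907

H0: μ_d = 0; H1: μ_d < 0 (paired t-test on the differences, left-tailed).
t = d̄/(s_d/√n) = -34.6/(90.7/√25) = -1.907
df = n − 1 = 24
p-value = P(T ≤ -1.907) ≈ 0.034
Since p ≈ 0.034 > α = 0.01, fail to reject H0; the evidence is not statistically significant.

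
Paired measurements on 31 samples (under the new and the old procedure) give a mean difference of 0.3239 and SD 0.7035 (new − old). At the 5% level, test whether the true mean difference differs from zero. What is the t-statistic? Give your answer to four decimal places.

2.5635

H0: μ_d = 0; H1: μ_d ≠ 0 (paired t-test on the differences, two-sided).
t = d̄/(s_d/√n) = 0.3239/(0.7035/√31) = 2.5635
df = n − 1 = 30
Two-sided p-value ≈ 0.016
Since p ≈ 0.016 < α = 0.05, reject H0; the data support H1.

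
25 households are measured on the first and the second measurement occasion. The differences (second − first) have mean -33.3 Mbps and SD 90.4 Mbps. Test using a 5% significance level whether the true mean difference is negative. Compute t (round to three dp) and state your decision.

t = -1.842; reject H0

H0: μ_d = 0; H1: μ_d < 0 (paired t-test on the differences, left-tailed).
t = d̄/(s_d/√n) = -33.3/(90.4/√25) = -1.842
df = n − 1 = 24
p-value = P(T ≤ -1.842) ≈ 0.0389
Since p ≈ 0.0389 < α = 0.05, reject H0; the evidence is statistically significant.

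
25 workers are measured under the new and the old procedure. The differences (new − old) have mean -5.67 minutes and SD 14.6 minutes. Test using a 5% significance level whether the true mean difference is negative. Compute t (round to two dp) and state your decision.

t = -1.94; reject H0

H0: μ_d = 0; H1: μ_d < 0 (paired t-test on the differences, left-tailed).
t = d̄/(s_d/√n) = -5.67/(14.6/√25) = -1.94
df = n − 1 = 24
p-value = P(T ≤ -1.94) ≈ 0.032
Since p ≈ 0.032 < α = 0.05, reject H0; the evidence is statistically significant.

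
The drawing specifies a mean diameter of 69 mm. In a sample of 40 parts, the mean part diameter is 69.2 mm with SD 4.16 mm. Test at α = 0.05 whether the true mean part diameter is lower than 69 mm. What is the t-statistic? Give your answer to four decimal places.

0.3041

H0: μ = 69; H1: μ < 69 (one-sample t-test, left-tailed).
t = (x̄ − μ₀)/(s/√n) = (69.2 − 69)/(4.16/√40) = 0.3041
df = n − 1 = 39
p-value = P(T ≤ 0.3041) ≈ 0.619
Since p ≈ 0.619 > α = 0.05, fail to reject H0; the evidence is not statistically significant.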